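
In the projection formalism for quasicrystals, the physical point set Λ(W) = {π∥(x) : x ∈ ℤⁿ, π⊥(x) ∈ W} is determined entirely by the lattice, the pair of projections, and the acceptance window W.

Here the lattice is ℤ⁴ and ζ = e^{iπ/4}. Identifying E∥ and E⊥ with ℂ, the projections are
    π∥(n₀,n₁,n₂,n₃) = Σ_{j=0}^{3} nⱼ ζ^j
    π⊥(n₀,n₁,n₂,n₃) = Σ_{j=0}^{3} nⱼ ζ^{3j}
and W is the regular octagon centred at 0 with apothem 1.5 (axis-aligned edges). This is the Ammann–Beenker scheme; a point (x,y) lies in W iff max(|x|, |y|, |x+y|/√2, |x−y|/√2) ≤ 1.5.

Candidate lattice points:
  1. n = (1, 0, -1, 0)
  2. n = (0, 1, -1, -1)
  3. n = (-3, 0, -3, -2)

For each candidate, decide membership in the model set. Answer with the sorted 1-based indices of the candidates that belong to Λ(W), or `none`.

1

Internal map: ζ^{3j} for j=0..3 gives (1,0), (−√2/2,√2/2), (0,−1), (√2/2,√2/2).
candidate 1: n = (1, 0, -1, 0) → π⊥ ≈ (+1.00000, +1.00000); max(|x|,|y|,|x±y|/√2) = 1.41421 ≤ 1.5 ⇒ ∈ W
candidate 2: n = (0, 1, -1, -1) → π⊥ ≈ (-1.41421, +1.00000); max(|x|,|y|,|x±y|/√2) = 1.70711 > 1.5 ⇒ ∉ W
candidate 3: n = (-3, 0, -3, -2) → π⊥ ≈ (-4.41421, +1.58579); max(|x|,|y|,|x±y|/√2) = 4.41421 > 1.5 ⇒ ∉ W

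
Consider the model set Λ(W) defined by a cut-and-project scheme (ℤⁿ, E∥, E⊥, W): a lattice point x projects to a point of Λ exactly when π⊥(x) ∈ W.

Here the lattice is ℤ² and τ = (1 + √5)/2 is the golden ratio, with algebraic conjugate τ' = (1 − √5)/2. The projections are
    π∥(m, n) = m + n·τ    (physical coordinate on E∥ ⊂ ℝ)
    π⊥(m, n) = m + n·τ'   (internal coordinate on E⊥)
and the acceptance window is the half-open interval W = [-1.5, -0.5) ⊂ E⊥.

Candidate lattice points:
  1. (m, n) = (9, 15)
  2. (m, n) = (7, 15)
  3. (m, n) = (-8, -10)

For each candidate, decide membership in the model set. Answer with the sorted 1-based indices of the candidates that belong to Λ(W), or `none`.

none

Compute τ' = (1−√5)/2 = -0.618034, so π⊥(m,n) = m -0.618034·n.
#1 (9,15): internal coord 9 + (15)·τ' = -0.270510; -0.270510 ∉ [-1.5, -0.5) → out
#2 (7,15): internal coord 7 + (15)·τ' = -2.270510; -2.270510 ∉ [-1.5, -0.5) → out
#3 (-8,-10): internal coord -8 + (-10)·τ' = -1.819660; -1.819660 ∉ [-1.5, -0.5) → out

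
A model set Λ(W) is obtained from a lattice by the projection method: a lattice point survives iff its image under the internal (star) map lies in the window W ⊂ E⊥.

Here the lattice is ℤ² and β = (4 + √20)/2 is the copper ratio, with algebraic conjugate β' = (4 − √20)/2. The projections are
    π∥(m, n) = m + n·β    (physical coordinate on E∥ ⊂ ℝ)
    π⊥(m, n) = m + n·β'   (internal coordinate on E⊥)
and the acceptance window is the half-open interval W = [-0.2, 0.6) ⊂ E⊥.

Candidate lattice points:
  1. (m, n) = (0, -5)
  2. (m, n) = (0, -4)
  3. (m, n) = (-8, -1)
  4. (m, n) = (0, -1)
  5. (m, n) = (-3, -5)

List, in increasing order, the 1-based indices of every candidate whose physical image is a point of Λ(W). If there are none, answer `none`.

Compute β' = (4−√20)/2 = -0.2361, so π⊥(m,n) = m -0.2361·n.
#1 (0,-5): internal coord 0 + (-5)·β' = +1.1803; +1.1803 ∉ [-0.2, 0.6) → out
#2 (0,-4): internal coord 0 + (-4)·β' = +0.9443; +0.9443 ∉ [-0.2, 0.6) → out
#3 (-8,-1): internal coord -8 + (-1)·β' = -7.7639; -7.7639 ∉ [-0.2, 0.6) → out
#4 (0,-1): internal coord 0 + (-1)·β' = +0.2361; +0.2361 ∈ [-0.2, 0.6) → IN Λ
#5 (-3,-5): internal coord -3 + (-5)·β' = -1.8197; -1.8197 ∉ [-0.2, 0.6) → out

4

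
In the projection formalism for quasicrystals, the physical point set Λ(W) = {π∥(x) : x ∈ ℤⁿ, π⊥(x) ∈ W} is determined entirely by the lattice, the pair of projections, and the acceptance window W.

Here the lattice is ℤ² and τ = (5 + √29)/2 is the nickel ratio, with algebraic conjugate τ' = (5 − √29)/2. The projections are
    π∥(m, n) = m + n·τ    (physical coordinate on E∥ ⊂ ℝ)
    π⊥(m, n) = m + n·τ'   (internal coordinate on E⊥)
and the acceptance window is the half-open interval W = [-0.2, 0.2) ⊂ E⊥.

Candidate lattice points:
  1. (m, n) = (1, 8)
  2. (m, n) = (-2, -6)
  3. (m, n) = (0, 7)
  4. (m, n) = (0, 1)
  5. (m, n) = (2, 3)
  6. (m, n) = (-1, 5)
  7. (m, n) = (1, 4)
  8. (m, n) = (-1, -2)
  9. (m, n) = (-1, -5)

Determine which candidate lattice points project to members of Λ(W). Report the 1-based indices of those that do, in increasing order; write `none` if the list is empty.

4, 9

Compute τ' = (5−√29)/2 = -0.19258, so π⊥(m,n) = m -0.19258·n.
[1] lift (1,8): star map gives -0.54066; window check -0.2 ≤ -0.54066 < 0.2 is false → out
[2] lift (-2,-6): star map gives -0.84451; window check -0.2 ≤ -0.84451 < 0.2 is false → out
[3] lift (0,7): star map gives -1.34808; window check -0.2 ≤ -1.34808 < 0.2 is false → out
[4] lift (0,1): star map gives -0.19258; window check -0.2 ≤ -0.19258 < 0.2 is true → IN Λ
[5] lift (2,3): star map gives 1.42225; window check -0.2 ≤ 1.42225 < 0.2 is false → out
[6] lift (-1,5): star map gives -1.96291; window check -0.2 ≤ -1.96291 < 0.2 is false → out
[7] lift (1,4): star map gives 0.22967; window check -0.2 ≤ 0.22967 < 0.2 is false → out
[8] lift (-1,-2): star map gives -0.61484; window check -0.2 ≤ -0.61484 < 0.2 is false → out
[9] lift (-1,-5): star map gives -0.03709; window check -0.2 ≤ -0.03709 < 0.2 is true → IN Λ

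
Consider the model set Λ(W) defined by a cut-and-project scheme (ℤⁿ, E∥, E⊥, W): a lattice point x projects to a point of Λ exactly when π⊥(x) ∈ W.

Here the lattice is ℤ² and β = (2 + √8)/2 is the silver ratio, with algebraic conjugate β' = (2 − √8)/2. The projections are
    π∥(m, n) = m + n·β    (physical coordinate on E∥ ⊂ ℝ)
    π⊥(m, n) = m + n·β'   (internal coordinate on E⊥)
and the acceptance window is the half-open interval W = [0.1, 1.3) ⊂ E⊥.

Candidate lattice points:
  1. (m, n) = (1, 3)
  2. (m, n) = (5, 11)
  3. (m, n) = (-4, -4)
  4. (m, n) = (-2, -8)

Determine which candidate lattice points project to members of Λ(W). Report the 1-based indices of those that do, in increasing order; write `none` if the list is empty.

Numerically β ≈ 2.41421 and β' = −1/β ≈ -0.41421.
#1 (1,3): internal coord 1 + (3)·β' = -0.24264; -0.24264 ∉ [0.1, 1.3) → out
#2 (5,11): internal coord 5 + (11)·β' = +0.44365; +0.44365 ∈ [0.1, 1.3) → IN Λ
#3 (-4,-4): internal coord -4 + (-4)·β' = -2.34315; -2.34315 ∉ [0.1, 1.3) → out
#4 (-2,-8): internal coord -2 + (-8)·β' = +1.31371; +1.31371 ∉ [0.1, 1.3) → out

2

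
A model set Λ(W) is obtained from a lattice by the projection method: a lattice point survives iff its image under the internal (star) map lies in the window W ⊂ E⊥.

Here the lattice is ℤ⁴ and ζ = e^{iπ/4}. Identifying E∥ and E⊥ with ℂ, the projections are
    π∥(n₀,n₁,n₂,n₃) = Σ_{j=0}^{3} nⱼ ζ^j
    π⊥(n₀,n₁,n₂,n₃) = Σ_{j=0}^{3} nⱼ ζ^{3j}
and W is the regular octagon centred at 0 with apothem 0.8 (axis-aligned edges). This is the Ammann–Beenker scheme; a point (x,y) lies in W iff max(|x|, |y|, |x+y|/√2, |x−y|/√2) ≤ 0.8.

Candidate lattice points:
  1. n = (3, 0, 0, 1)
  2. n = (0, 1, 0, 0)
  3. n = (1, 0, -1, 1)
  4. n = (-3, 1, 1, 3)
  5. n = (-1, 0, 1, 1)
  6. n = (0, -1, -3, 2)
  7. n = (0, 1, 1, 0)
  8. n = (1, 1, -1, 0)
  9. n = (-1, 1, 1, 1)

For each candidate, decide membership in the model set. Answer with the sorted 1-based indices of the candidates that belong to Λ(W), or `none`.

5, 7

Internal map: ζ^{3j} for j=0..3 gives (1,0), (−√2/2,√2/2), (0,−1), (√2/2,√2/2).
#1 (3, 0, 0, 1): internal (3.70711, 0.70711); octagon support 3.70711 vs apothem 0.8 → ∉ W
#2 (0, 1, 0, 0): internal (-0.70711, 0.70711); octagon support 1.00000 vs apothem 0.8 → ∉ W
#3 (1, 0, -1, 1): internal (1.70711, 1.70711); octagon support 2.41421 vs apothem 0.8 → ∉ W
#4 (-3, 1, 1, 3): internal (-1.58579, 1.82843); octagon support 2.41421 vs apothem 0.8 → ∉ W
#5 (-1, 0, 1, 1): internal (-0.29289, -0.29289); octagon support 0.41421 vs apothem 0.8 → ∈ W
#6 (0, -1, -3, 2): internal (2.12132, 3.70711); octagon support 4.12132 vs apothem 0.8 → ∉ W
#7 (0, 1, 1, 0): internal (-0.70711, -0.29289); octagon support 0.70711 vs apothem 0.8 → ∈ W
#8 (1, 1, -1, 0): internal (0.29289, 1.70711); octagon support 1.70711 vs apothem 0.8 → ∉ W
#9 (-1, 1, 1, 1): internal (-1.00000, 0.41421); octagon support 1.00000 vs apothem 0.8 → ∉ W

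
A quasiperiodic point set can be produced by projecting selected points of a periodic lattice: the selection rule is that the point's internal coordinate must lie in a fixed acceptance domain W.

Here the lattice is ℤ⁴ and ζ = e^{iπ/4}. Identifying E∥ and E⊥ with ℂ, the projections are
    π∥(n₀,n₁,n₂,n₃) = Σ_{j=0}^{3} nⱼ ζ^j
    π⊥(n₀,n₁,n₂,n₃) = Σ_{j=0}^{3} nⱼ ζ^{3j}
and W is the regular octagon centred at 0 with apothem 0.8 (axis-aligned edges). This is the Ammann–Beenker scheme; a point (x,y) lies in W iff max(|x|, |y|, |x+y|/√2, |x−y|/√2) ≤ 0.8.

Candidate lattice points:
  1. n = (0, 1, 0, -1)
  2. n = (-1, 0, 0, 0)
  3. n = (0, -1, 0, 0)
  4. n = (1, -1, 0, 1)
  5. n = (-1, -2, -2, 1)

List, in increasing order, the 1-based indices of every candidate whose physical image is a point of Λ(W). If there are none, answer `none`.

With ζ = e^{iπ/4} the internal vectors are ζ^0,ζ^3,ζ^6,ζ^9.
#1 (0, 1, 0, -1): internal (-1.41421, 0.00000); octagon support 1.41421 vs apothem 0.8 → ∉ W
#2 (-1, 0, 0, 0): internal (-1.00000, 0.00000); octagon support 1.00000 vs apothem 0.8 → ∉ W
#3 (0, -1, 0, 0): internal (0.70711, -0.70711); octagon support 1.00000 vs apothem 0.8 → ∉ W
#4 (1, -1, 0, 1): internal (2.41421, 0.00000); octagon support 2.41421 vs apothem 0.8 → ∉ W
#5 (-1, -2, -2, 1): internal (1.12132, 1.29289); octagon support 1.70711 vs apothem 0.8 → ∉ W

none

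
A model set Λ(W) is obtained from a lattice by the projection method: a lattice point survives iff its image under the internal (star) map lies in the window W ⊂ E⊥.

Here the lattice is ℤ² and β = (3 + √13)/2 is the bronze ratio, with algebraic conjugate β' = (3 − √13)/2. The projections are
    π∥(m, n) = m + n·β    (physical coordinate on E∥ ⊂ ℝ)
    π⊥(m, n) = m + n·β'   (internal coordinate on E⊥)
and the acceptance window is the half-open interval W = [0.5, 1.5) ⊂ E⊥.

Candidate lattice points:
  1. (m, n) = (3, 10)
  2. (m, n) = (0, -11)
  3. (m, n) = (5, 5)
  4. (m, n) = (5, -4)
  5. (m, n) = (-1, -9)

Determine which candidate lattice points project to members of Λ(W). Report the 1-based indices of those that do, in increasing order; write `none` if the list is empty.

none

β' = (3−√13)/2 ≈ -0.3028.
candidate 1: (m,n)=(3,10) → π∥ = 3+10·β ≈ 36.0278, π⊥ = 3+10·β' ≈ -0.0278 ∉ [0.5, 1.5) ⇒ out
candidate 2: (m,n)=(0,-11) → π∥ = 0-11·β ≈ -36.3305, π⊥ = 0-11·β' ≈ 3.3305 ∉ [0.5, 1.5) ⇒ out
candidate 3: (m,n)=(5,5) → π∥ = 5+5·β ≈ 21.5139, π⊥ = 5+5·β' ≈ 3.4861 ∉ [0.5, 1.5) ⇒ out
candidate 4: (m,n)=(5,-4) → π∥ = 5-4·β ≈ -8.2111, π⊥ = 5-4·β' ≈ 6.2111 ∉ [0.5, 1.5) ⇒ out
candidate 5: (m,n)=(-1,-9) → π∥ = -1-9·β ≈ -30.7250, π⊥ = -1-9·β' ≈ 1.7250 ∉ [0.5, 1.5) ⇒ out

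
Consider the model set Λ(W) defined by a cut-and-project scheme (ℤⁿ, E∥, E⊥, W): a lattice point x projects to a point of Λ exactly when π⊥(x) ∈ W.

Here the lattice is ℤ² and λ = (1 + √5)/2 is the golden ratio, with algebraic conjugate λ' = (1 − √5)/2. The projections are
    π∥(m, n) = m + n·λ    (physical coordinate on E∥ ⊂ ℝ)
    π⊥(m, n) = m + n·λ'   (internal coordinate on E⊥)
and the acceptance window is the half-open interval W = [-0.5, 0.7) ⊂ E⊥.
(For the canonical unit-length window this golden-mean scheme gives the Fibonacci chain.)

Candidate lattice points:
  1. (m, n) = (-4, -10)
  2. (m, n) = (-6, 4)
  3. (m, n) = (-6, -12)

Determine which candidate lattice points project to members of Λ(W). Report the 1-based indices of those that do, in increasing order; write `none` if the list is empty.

Compute λ' = (1−√5)/2 = -0.6180, so π⊥(m,n) = m -0.6180·n.
candidate 1: (m,n)=(-4,-10) → π∥ = -4-10·λ ≈ -20.1803, π⊥ = -4-10·λ' ≈ 2.1803 ∉ [-0.5, 0.7) ⇒ out
candidate 2: (m,n)=(-6,4) → π∥ = -6+4·λ ≈ 0.4721, π⊥ = -6+4·λ' ≈ -8.4721 ∉ [-0.5, 0.7) ⇒ out
candidate 3: (m,n)=(-6,-12) → π∥ = -6-12·λ ≈ -25.4164, π⊥ = -6-12·λ' ≈ 1.4164 ∉ [-0.5, 0.7) ⇒ out

none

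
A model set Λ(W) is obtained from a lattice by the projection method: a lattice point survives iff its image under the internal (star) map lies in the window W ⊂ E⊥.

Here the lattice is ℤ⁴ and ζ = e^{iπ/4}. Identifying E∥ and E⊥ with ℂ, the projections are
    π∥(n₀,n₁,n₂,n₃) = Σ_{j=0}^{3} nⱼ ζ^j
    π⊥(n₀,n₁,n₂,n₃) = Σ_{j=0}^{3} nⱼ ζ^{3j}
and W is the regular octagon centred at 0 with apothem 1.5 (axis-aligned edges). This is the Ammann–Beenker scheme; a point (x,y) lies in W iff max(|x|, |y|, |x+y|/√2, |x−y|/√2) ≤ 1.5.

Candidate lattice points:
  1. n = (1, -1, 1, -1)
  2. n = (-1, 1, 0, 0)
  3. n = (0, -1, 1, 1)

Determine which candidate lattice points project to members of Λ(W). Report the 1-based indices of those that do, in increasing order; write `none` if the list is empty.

Internal map: ζ^{3j} for j=0..3 gives (1,0), (−√2/2,√2/2), (0,−1), (√2/2,√2/2).
candidate 1: n = (1, -1, 1, -1) → π⊥ ≈ (+1.00000, -2.41421); max(|x|,|y|,|x±y|/√2) = 2.41421 > 1.5 ⇒ ∉ W
candidate 2: n = (-1, 1, 0, 0) → π⊥ ≈ (-1.70711, +0.70711); max(|x|,|y|,|x±y|/√2) = 1.70711 > 1.5 ⇒ ∉ W
candidate 3: n = (0, -1, 1, 1) → π⊥ ≈ (+1.41421, -1.00000); max(|x|,|y|,|x±y|/√2) = 1.70711 > 1.5 ⇒ ∉ W

none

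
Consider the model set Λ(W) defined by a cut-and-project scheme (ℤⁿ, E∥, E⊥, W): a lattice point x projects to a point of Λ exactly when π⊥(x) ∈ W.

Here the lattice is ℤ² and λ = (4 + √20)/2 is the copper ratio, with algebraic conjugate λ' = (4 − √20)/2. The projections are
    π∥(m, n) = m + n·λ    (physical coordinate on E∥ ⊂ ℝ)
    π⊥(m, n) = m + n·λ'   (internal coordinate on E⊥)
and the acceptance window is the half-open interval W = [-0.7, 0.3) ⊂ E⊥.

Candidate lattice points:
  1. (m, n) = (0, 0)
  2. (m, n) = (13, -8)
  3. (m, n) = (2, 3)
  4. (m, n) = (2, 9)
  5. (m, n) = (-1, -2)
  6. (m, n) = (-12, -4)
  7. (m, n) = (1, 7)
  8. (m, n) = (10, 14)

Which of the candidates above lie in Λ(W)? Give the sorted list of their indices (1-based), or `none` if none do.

1, 4, 5, 7

Numerically λ ≈ 4.2361 and λ' = −1/λ ≈ -0.2361.
[1] lift (0,0): star map gives 0.0000; window check -0.7 ≤ 0.0000 < 0.3 is true → IN Λ
[2] lift (13,-8): star map gives 14.8885; window check -0.7 ≤ 14.8885 < 0.3 is false → out
[3] lift (2,3): star map gives 1.2918; window check -0.7 ≤ 1.2918 < 0.3 is false → out
[4] lift (2,9): star map gives -0.1246; window check -0.7 ≤ -0.1246 < 0.3 is true → IN Λ
[5] lift (-1,-2): star map gives -0.5279; window check -0.7 ≤ -0.5279 < 0.3 is true → IN Λ
[6] lift (-12,-4): star map gives -11.0557; window check -0.7 ≤ -11.0557 < 0.3 is false → out
[7] lift (1,7): star map gives -0.6525; window check -0.7 ≤ -0.6525 < 0.3 is true → IN Λ
[8] lift (10,14): star map gives 6.6950; window check -0.7 ≤ 6.6950 < 0.3 is false → out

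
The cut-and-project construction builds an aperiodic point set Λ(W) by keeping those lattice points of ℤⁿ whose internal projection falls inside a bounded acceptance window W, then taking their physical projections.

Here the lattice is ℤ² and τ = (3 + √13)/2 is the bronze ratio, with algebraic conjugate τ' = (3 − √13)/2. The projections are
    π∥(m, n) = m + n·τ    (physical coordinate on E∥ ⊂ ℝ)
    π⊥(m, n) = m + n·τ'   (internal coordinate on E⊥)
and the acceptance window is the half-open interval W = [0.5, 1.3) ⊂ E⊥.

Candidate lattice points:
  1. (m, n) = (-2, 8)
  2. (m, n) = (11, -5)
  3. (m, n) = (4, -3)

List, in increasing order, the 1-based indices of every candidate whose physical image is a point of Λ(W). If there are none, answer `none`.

none

Compute τ' = (3−√13)/2 = -0.3028, so π⊥(m,n) = m -0.3028·n.
[1] lift (-2,8): star map gives -4.4222; window check 0.5 ≤ -4.4222 < 1.3 is false → out
[2] lift (11,-5): star map gives 12.5139; window check 0.5 ≤ 12.5139 < 1.3 is false → out
[3] lift (4,-3): star map gives 4.9083; window check 0.5 ≤ 4.9083 < 1.3 is false → out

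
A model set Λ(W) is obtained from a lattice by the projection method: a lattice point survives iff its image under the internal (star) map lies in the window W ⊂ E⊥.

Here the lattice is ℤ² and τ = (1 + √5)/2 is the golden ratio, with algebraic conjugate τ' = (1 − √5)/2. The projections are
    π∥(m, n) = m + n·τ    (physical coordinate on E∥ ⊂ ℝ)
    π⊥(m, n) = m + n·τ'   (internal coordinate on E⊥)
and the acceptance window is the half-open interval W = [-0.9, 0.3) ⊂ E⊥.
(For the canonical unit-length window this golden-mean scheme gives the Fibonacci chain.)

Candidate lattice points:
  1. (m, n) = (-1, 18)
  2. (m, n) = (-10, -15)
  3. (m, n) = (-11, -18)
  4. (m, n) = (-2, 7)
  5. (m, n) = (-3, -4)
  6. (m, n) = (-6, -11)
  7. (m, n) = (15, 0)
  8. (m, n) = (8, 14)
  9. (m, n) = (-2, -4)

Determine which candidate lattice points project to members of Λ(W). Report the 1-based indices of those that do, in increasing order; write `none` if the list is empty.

2, 3, 5, 8

Numerically τ ≈ 1.618034 and τ' = −1/τ ≈ -0.618034.
[1] lift (-1,18): star map gives -12.124612; window check -0.9 ≤ -12.124612 < 0.3 is false → out
[2] lift (-10,-15): star map gives -0.729490; window check -0.9 ≤ -0.729490 < 0.3 is true → IN Λ
[3] lift (-11,-18): star map gives 0.124612; window check -0.9 ≤ 0.124612 < 0.3 is true → IN Λ
[4] lift (-2,7): star map gives -6.326238; window check -0.9 ≤ -6.326238 < 0.3 is false → out
[5] lift (-3,-4): star map gives -0.527864; window check -0.9 ≤ -0.527864 < 0.3 is true → IN Λ
[6] lift (-6,-11): star map gives 0.798374; window check -0.9 ≤ 0.798374 < 0.3 is false → out
[7] lift (15,0): star map gives 15.000000; window check -0.9 ≤ 15.000000 < 0.3 is false → out
[8] lift (8,14): star map gives -0.652476; window check -0.9 ≤ -0.652476 < 0.3 is true → IN Λ
[9] lift (-2,-4): star map gives 0.472136; window check -0.9 ≤ 0.472136 < 0.3 is false → out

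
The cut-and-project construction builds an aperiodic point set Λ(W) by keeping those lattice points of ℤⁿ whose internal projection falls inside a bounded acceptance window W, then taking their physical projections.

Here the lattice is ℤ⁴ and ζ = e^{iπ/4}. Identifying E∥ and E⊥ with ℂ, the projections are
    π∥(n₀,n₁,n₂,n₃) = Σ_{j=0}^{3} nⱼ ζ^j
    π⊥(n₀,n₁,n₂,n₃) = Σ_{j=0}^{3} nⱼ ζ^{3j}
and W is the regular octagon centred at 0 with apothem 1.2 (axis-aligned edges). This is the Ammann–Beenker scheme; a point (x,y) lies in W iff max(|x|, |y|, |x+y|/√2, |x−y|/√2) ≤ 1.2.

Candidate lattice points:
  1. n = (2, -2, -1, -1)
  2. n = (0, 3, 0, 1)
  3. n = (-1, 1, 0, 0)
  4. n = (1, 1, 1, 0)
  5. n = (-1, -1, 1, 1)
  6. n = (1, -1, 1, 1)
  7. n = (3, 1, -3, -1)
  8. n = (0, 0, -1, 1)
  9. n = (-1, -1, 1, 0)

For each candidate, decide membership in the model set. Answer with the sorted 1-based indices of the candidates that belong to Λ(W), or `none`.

π⊥(n) = n₀ + n₁ζ³ + n₂ζ⁶ + n₃ζ⁹ where ζ = e^{iπ/4}.
candidate 1: n = (2, -2, -1, -1) → π⊥ ≈ (+2.707107, -1.121320); max(|x|,|y|,|x±y|/√2) = 2.707107 > 1.2 ⇒ ∉ W
candidate 2: n = (0, 3, 0, 1) → π⊥ ≈ (-1.414214, +2.828427); max(|x|,|y|,|x±y|/√2) = 3.000000 > 1.2 ⇒ ∉ W
candidate 3: n = (-1, 1, 0, 0) → π⊥ ≈ (-1.707107, +0.707107); max(|x|,|y|,|x±y|/√2) = 1.707107 > 1.2 ⇒ ∉ W
candidate 4: n = (1, 1, 1, 0) → π⊥ ≈ (+0.292893, -0.292893); max(|x|,|y|,|x±y|/√2) = 0.414214 ≤ 1.2 ⇒ ∈ W
candidate 5: n = (-1, -1, 1, 1) → π⊥ ≈ (+0.414214, -1.000000); max(|x|,|y|,|x±y|/√2) = 1.000000 ≤ 1.2 ⇒ ∈ W
candidate 6: n = (1, -1, 1, 1) → π⊥ ≈ (+2.414214, -1.000000); max(|x|,|y|,|x±y|/√2) = 2.414214 > 1.2 ⇒ ∉ W
candidate 7: n = (3, 1, -3, -1) → π⊥ ≈ (+1.585786, +3.000000); max(|x|,|y|,|x±y|/√2) = 3.242641 > 1.2 ⇒ ∉ W
candidate 8: n = (0, 0, -1, 1) → π⊥ ≈ (+0.707107, +1.707107); max(|x|,|y|,|x±y|/√2) = 1.707107 > 1.2 ⇒ ∉ W
candidate 9: n = (-1, -1, 1, 0) → π⊥ ≈ (-0.292893, -1.707107); max(|x|,|y|,|x±y|/√2) = 1.707107 > 1.2 ⇒ ∉ W

4, 5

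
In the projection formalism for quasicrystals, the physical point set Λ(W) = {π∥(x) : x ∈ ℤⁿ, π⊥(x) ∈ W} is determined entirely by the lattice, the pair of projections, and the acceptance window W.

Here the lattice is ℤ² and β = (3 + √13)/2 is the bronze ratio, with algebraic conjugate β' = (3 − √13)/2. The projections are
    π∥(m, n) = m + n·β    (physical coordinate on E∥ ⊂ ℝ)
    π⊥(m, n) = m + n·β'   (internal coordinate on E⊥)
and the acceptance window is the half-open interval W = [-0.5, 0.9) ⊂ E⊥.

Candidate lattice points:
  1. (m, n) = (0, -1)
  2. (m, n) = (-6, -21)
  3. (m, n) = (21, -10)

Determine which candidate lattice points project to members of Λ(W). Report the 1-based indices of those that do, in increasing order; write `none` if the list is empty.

1, 2

β' = (3−√13)/2 ≈ -0.30278.
candidate 1: (m,n)=(0,-1) → π∥ = 0-1·β ≈ -3.30278, π⊥ = 0-1·β' ≈ 0.30278 ∈ [-0.5, 0.9) ⇒ IN Λ
candidate 2: (m,n)=(-6,-21) → π∥ = -6-21·β ≈ -75.35829, π⊥ = -6-21·β' ≈ 0.35829 ∈ [-0.5, 0.9) ⇒ IN Λ
candidate 3: (m,n)=(21,-10) → π∥ = 21-10·β ≈ -12.02776, π⊥ = 21-10·β' ≈ 24.02776 ∉ [-0.5, 0.9) ⇒ out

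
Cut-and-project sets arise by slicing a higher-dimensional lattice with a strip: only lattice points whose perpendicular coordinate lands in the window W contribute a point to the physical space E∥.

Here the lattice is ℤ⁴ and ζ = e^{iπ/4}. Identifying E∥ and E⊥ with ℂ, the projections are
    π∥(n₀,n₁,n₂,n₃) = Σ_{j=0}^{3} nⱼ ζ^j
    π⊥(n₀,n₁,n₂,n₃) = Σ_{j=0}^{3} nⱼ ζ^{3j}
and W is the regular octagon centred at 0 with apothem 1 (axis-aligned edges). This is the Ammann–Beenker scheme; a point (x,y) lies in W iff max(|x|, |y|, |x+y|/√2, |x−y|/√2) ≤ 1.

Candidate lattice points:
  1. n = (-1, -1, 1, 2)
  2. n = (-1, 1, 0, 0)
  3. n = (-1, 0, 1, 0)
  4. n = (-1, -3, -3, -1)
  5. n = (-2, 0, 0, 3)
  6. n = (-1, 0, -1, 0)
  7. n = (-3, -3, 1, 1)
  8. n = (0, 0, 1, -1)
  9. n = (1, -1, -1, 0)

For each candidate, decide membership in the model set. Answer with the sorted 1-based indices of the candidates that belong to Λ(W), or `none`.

Internal map: ζ^{3j} for j=0..3 gives (1,0), (−√2/2,√2/2), (0,−1), (√2/2,√2/2).
#1 (-1, -1, 1, 2): internal (1.1213, -0.2929); octagon support 1.1213 vs apothem 1 → ∉ W
#2 (-1, 1, 0, 0): internal (-1.7071, 0.7071); octagon support 1.7071 vs apothem 1 → ∉ W
#3 (-1, 0, 1, 0): internal (-1.0000, -1.0000); octagon support 1.4142 vs apothem 1 → ∉ W
#4 (-1, -3, -3, -1): internal (0.4142, 0.1716); octagon support 0.4142 vs apothem 1 → ∈ W
#5 (-2, 0, 0, 3): internal (0.1213, 2.1213); octagon support 2.1213 vs apothem 1 → ∉ W
#6 (-1, 0, -1, 0): internal (-1.0000, 1.0000); octagon support 1.4142 vs apothem 1 → ∉ W
#7 (-3, -3, 1, 1): internal (-0.1716, -2.4142); octagon support 2.4142 vs apothem 1 → ∉ W
#8 (0, 0, 1, -1): internal (-0.7071, -1.7071); octagon support 1.7071 vs apothem 1 → ∉ W
#9 (1, -1, -1, 0): internal (1.7071, 0.2929); octagon support 1.7071 vs apothem 1 → ∉ W

4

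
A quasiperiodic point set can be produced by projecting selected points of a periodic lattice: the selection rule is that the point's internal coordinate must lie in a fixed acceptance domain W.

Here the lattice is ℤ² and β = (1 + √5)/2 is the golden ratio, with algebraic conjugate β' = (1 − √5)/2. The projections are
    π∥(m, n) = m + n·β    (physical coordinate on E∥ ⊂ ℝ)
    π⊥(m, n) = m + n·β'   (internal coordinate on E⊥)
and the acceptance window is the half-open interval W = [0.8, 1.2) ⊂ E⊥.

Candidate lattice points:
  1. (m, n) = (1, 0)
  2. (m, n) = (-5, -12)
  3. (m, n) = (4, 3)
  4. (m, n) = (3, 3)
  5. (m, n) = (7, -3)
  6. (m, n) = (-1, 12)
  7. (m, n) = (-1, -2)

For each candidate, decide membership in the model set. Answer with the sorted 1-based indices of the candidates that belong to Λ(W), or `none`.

Compute β' = (1−√5)/2 = -0.6180, so π⊥(m,n) = m -0.6180·n.
candidate 1: (m,n)=(1,0) → π∥ = 1+0·β ≈ 1.0000, π⊥ = 1+0·β' ≈ 1.0000 ∈ [0.8, 1.2) ⇒ IN Λ
candidate 2: (m,n)=(-5,-12) → π∥ = -5-12·β ≈ -24.4164, π⊥ = -5-12·β' ≈ 2.4164 ∉ [0.8, 1.2) ⇒ out
candidate 3: (m,n)=(4,3) → π∥ = 4+3·β ≈ 8.8541, π⊥ = 4+3·β' ≈ 2.1459 ∉ [0.8, 1.2) ⇒ out
candidate 4: (m,n)=(3,3) → π∥ = 3+3·β ≈ 7.8541, π⊥ = 3+3·β' ≈ 1.1459 ∈ [0.8, 1.2) ⇒ IN Λ
candidate 5: (m,n)=(7,-3) → π∥ = 7-3·β ≈ 2.1459, π⊥ = 7-3·β' ≈ 8.8541 ∉ [0.8, 1.2) ⇒ out
candidate 6: (m,n)=(-1,12) → π∥ = -1+12·β ≈ 18.4164, π⊥ = -1+12·β' ≈ -8.4164 ∉ [0.8, 1.2) ⇒ out
candidate 7: (m,n)=(-1,-2) → π∥ = -1-2·β ≈ -4.2361, π⊥ = -1-2·β' ≈ 0.2361 ∉ [0.8, 1.2) ⇒ out

1, 4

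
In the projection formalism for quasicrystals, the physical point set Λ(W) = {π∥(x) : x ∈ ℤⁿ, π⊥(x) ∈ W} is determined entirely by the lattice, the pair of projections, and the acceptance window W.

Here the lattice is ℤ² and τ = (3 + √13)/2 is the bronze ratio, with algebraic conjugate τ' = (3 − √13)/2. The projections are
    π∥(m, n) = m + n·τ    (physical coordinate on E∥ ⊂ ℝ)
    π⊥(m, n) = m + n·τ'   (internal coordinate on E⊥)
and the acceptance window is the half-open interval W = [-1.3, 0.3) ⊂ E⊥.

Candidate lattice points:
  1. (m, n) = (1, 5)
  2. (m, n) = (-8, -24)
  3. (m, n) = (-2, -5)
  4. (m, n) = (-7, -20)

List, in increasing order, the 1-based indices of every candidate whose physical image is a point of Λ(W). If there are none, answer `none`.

1, 2, 3, 4

Numerically τ ≈ 3.302776 and τ' = −1/τ ≈ -0.302776.
#1 (1,5): internal coord 1 + (5)·τ' = -0.513878; -0.513878 ∈ [-1.3, 0.3) → IN Λ
#2 (-8,-24): internal coord -8 + (-24)·τ' = -0.733385; -0.733385 ∈ [-1.3, 0.3) → IN Λ
#3 (-2,-5): internal coord -2 + (-5)·τ' = -0.486122; -0.486122 ∈ [-1.3, 0.3) → IN Λ
#4 (-7,-20): internal coord -7 + (-20)·τ' = -0.944487; -0.944487 ∈ [-1.3, 0.3) → IN Λ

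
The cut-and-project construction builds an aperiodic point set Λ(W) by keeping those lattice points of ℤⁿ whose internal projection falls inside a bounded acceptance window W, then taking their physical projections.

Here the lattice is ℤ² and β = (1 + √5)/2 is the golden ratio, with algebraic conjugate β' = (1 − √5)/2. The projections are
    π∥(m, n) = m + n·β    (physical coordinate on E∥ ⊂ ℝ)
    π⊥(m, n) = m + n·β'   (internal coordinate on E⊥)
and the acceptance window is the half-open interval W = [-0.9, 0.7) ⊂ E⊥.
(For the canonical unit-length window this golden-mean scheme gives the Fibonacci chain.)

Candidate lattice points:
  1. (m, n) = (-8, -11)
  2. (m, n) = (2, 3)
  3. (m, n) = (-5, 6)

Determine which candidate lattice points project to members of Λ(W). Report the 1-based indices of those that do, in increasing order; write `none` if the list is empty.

Compute β' = (1−√5)/2 = -0.618034, so π⊥(m,n) = m -0.618034·n.
[1] lift (-8,-11): star map gives -1.201626; window check -0.9 ≤ -1.201626 < 0.7 is false → out
[2] lift (2,3): star map gives 0.145898; window check -0.9 ≤ 0.145898 < 0.7 is true → IN Λ
[3] lift (-5,6): star map gives -8.708204; window check -0.9 ≤ -8.708204 < 0.7 is false → out

2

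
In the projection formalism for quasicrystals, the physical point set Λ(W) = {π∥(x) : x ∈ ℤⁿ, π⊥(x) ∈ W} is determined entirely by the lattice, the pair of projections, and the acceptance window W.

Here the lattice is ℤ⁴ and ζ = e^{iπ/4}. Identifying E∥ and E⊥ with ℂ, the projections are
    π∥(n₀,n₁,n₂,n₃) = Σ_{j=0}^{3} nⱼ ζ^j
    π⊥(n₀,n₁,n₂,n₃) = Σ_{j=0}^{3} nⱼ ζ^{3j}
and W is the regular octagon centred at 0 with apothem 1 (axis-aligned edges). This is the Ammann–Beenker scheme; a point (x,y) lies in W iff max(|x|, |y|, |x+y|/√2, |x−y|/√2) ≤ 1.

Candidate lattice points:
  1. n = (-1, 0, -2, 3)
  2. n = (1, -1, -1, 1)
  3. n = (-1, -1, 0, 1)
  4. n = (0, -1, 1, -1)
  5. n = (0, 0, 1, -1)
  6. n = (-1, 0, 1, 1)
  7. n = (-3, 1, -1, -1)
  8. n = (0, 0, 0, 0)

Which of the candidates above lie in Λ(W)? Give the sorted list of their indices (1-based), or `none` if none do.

Internal map: ζ^{3j} for j=0..3 gives (1,0), (−√2/2,√2/2), (0,−1), (√2/2,√2/2).
candidate 1: n = (-1, 0, -2, 3) → π⊥ ≈ (+1.1213, +4.1213); max(|x|,|y|,|x±y|/√2) = 4.1213 > 1 ⇒ ∉ W
candidate 2: n = (1, -1, -1, 1) → π⊥ ≈ (+2.4142, +1.0000); max(|x|,|y|,|x±y|/√2) = 2.4142 > 1 ⇒ ∉ W
candidate 3: n = (-1, -1, 0, 1) → π⊥ ≈ (+0.4142, +0.0000); max(|x|,|y|,|x±y|/√2) = 0.4142 ≤ 1 ⇒ ∈ W
candidate 4: n = (0, -1, 1, -1) → π⊥ ≈ (+0.0000, -2.4142); max(|x|,|y|,|x±y|/√2) = 2.4142 > 1 ⇒ ∉ W
candidate 5: n = (0, 0, 1, -1) → π⊥ ≈ (-0.7071, -1.7071); max(|x|,|y|,|x±y|/√2) = 1.7071 > 1 ⇒ ∉ W
candidate 6: n = (-1, 0, 1, 1) → π⊥ ≈ (-0.2929, -0.2929); max(|x|,|y|,|x±y|/√2) = 0.4142 ≤ 1 ⇒ ∈ W
candidate 7: n = (-3, 1, -1, -1) → π⊥ ≈ (-4.4142, +1.0000); max(|x|,|y|,|x±y|/√2) = 4.4142 > 1 ⇒ ∉ W
candidate 8: n = (0, 0, 0, 0) → π⊥ ≈ (+0.0000, +0.0000); max(|x|,|y|,|x±y|/√2) = 0.0000 ≤ 1 ⇒ ∈ W

3, 6, 8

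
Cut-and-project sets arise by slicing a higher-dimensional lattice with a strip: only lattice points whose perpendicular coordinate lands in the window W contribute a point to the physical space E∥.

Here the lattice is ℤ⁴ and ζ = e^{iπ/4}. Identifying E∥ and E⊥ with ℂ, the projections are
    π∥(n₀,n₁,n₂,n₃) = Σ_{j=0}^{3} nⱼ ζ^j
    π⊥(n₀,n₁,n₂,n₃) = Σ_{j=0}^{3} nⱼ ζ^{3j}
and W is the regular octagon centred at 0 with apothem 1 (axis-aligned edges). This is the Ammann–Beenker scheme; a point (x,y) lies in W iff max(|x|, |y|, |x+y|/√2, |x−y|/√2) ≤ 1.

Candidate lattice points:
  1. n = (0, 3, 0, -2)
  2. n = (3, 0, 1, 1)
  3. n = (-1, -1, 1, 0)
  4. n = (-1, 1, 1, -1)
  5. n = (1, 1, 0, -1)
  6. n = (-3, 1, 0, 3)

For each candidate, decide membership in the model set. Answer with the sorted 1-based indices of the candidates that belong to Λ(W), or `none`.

Internal map: ζ^{3j} for j=0..3 gives (1,0), (−√2/2,√2/2), (0,−1), (√2/2,√2/2).
#1 (0, 3, 0, -2): internal (-3.5355, 0.7071); octagon support 3.5355 vs apothem 1 → ∉ W
#2 (3, 0, 1, 1): internal (3.7071, -0.2929); octagon support 3.7071 vs apothem 1 → ∉ W
#3 (-1, -1, 1, 0): internal (-0.2929, -1.7071); octagon support 1.7071 vs apothem 1 → ∉ W
#4 (-1, 1, 1, -1): internal (-2.4142, -1.0000); octagon support 2.4142 vs apothem 1 → ∉ W
#5 (1, 1, 0, -1): internal (-0.4142, 0.0000); octagon support 0.4142 vs apothem 1 → ∈ W
#6 (-3, 1, 0, 3): internal (-1.5858, 2.8284); octagon support 3.1213 vs apothem 1 → ∉ W

5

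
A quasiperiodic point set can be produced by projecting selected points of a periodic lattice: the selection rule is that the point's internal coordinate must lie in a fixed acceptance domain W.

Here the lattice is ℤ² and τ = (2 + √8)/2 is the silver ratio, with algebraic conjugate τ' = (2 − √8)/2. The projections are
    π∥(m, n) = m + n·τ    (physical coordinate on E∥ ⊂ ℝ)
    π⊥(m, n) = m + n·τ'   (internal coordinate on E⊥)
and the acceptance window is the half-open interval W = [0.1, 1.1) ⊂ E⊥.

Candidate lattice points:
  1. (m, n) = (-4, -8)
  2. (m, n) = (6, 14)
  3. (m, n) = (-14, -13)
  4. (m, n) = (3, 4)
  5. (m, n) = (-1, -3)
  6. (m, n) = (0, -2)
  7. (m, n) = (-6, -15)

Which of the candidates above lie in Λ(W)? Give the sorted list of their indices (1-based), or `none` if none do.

Compute τ' = (2−√8)/2 = -0.41421, so π⊥(m,n) = m -0.41421·n.
candidate 1: (m,n)=(-4,-8) → π∥ = -4-8·τ ≈ -23.31371, π⊥ = -4-8·τ' ≈ -0.68629 ∉ [0.1, 1.1) ⇒ out
candidate 2: (m,n)=(6,14) → π∥ = 6+14·τ ≈ 39.79899, π⊥ = 6+14·τ' ≈ 0.20101 ∈ [0.1, 1.1) ⇒ IN Λ
candidate 3: (m,n)=(-14,-13) → π∥ = -14-13·τ ≈ -45.38478, π⊥ = -14-13·τ' ≈ -8.61522 ∉ [0.1, 1.1) ⇒ out
candidate 4: (m,n)=(3,4) → π∥ = 3+4·τ ≈ 12.65685, π⊥ = 3+4·τ' ≈ 1.34315 ∉ [0.1, 1.1) ⇒ out
candidate 5: (m,n)=(-1,-3) → π∥ = -1-3·τ ≈ -8.24264, π⊥ = -1-3·τ' ≈ 0.24264 ∈ [0.1, 1.1) ⇒ IN Λ
candidate 6: (m,n)=(0,-2) → π∥ = 0-2·τ ≈ -4.82843, π⊥ = 0-2·τ' ≈ 0.82843 ∈ [0.1, 1.1) ⇒ IN Λ
candidate 7: (m,n)=(-6,-15) → π∥ = -6-15·τ ≈ -42.21320, π⊥ = -6-15·τ' ≈ 0.21320 ∈ [0.1, 1.1) ⇒ IN Λ

2, 5, 6, 7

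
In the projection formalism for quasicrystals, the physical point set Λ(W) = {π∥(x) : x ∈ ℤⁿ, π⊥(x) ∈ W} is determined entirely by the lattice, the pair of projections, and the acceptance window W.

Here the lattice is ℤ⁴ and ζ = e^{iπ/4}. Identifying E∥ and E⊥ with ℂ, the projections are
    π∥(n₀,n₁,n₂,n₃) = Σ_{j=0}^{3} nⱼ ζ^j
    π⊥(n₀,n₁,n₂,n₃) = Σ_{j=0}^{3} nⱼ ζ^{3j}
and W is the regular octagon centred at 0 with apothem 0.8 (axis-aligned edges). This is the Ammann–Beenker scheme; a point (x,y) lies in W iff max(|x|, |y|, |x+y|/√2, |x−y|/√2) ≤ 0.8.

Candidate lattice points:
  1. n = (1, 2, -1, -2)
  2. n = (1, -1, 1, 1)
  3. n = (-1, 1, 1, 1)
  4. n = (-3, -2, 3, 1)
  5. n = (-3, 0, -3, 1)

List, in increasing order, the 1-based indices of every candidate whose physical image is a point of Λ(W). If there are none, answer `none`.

Internal map: ζ^{3j} for j=0..3 gives (1,0), (−√2/2,√2/2), (0,−1), (√2/2,√2/2).
#1 (1, 2, -1, -2): internal (-1.828427, 1.000000); octagon support 2.000000 vs apothem 0.8 → ∉ W
#2 (1, -1, 1, 1): internal (2.414214, -1.000000); octagon support 2.414214 vs apothem 0.8 → ∉ W
#3 (-1, 1, 1, 1): internal (-1.000000, 0.414214); octagon support 1.000000 vs apothem 0.8 → ∉ W
#4 (-3, -2, 3, 1): internal (-0.878680, -3.707107); octagon support 3.707107 vs apothem 0.8 → ∉ W
#5 (-3, 0, -3, 1): internal (-2.292893, 3.707107); octagon support 4.242641 vs apothem 0.8 → ∉ W

none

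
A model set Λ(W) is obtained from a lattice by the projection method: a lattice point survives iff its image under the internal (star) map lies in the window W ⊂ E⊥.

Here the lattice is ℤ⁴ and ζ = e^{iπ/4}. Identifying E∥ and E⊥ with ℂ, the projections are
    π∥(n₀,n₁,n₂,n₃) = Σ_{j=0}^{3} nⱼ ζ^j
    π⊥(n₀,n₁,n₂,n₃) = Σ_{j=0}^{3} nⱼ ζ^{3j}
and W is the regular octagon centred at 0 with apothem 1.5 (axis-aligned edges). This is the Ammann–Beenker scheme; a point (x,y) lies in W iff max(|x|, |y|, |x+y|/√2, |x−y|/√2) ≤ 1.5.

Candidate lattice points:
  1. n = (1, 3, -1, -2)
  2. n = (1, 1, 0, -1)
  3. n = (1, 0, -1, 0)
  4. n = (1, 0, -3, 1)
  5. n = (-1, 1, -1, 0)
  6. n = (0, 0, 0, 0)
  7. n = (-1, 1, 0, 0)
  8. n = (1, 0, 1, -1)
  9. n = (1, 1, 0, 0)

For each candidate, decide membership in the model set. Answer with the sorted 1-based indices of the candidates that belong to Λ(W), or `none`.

With ζ = e^{iπ/4} the internal vectors are ζ^0,ζ^3,ζ^6,ζ^9.
#1 (1, 3, -1, -2): internal (-2.53553, 1.70711); octagon support 3.00000 vs apothem 1.5 → ∉ W
#2 (1, 1, 0, -1): internal (-0.41421, 0.00000); octagon support 0.41421 vs apothem 1.5 → ∈ W
#3 (1, 0, -1, 0): internal (1.00000, 1.00000); octagon support 1.41421 vs apothem 1.5 → ∈ W
#4 (1, 0, -3, 1): internal (1.70711, 3.70711); octagon support 3.82843 vs apothem 1.5 → ∉ W
#5 (-1, 1, -1, 0): internal (-1.70711, 1.70711); octagon support 2.41421 vs apothem 1.5 → ∉ W
#6 (0, 0, 0, 0): internal (0.00000, 0.00000); octagon support 0.00000 vs apothem 1.5 → ∈ W
#7 (-1, 1, 0, 0): internal (-1.70711, 0.70711); octagon support 1.70711 vs apothem 1.5 → ∉ W
#8 (1, 0, 1, -1): internal (0.29289, -1.70711); octagon support 1.70711 vs apothem 1.5 → ∉ W
#9 (1, 1, 0, 0): internal (0.29289, 0.70711); octagon support 0.70711 vs apothem 1.5 → ∈ W

2, 3, 6, 9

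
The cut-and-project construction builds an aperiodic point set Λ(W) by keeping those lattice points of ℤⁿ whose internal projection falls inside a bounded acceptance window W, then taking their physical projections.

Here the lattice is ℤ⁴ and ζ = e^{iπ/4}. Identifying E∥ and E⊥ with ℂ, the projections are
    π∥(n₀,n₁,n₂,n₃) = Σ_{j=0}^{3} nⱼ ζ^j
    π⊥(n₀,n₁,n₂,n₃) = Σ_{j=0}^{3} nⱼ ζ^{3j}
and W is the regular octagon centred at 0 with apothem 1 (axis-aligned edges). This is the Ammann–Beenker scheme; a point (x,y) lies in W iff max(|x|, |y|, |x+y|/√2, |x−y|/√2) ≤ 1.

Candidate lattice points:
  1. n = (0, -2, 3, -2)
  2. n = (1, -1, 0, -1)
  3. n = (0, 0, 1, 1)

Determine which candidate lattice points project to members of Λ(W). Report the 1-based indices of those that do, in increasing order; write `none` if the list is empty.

3

With ζ = e^{iπ/4} the internal vectors are ζ^0,ζ^3,ζ^6,ζ^9.
#1 (0, -2, 3, -2): internal (0.0000, -5.8284); octagon support 5.8284 vs apothem 1 → ∉ W
#2 (1, -1, 0, -1): internal (1.0000, -1.4142); octagon support 1.7071 vs apothem 1 → ∉ W
#3 (0, 0, 1, 1): internal (0.7071, -0.2929); octagon support 0.7071 vs apothem 1 → ∈ W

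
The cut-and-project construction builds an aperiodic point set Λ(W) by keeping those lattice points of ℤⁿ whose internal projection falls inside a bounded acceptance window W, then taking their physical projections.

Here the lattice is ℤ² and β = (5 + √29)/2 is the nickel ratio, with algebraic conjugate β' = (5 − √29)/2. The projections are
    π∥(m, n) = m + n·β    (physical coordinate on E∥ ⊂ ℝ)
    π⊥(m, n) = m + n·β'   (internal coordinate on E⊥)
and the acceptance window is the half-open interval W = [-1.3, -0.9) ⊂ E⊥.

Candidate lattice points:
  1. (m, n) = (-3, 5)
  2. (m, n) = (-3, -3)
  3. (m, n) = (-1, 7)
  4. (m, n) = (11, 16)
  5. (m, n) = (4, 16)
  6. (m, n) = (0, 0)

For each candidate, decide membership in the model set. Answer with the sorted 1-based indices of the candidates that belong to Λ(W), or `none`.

none

β' = (5−√29)/2 ≈ -0.1926.
candidate 1: (m,n)=(-3,5) → π∥ = -3+5·β ≈ 22.9629, π⊥ = -3+5·β' ≈ -3.9629 ∉ [-1.3, -0.9) ⇒ out
candidate 2: (m,n)=(-3,-3) → π∥ = -3-3·β ≈ -18.5777, π⊥ = -3-3·β' ≈ -2.4223 ∉ [-1.3, -0.9) ⇒ out
candidate 3: (m,n)=(-1,7) → π∥ = -1+7·β ≈ 35.3481, π⊥ = -1+7·β' ≈ -2.3481 ∉ [-1.3, -0.9) ⇒ out
candidate 4: (m,n)=(11,16) → π∥ = 11+16·β ≈ 94.0813, π⊥ = 11+16·β' ≈ 7.9187 ∉ [-1.3, -0.9) ⇒ out
candidate 5: (m,n)=(4,16) → π∥ = 4+16·β ≈ 87.0813, π⊥ = 4+16·β' ≈ 0.9187 ∉ [-1.3, -0.9) ⇒ out
candidate 6: (m,n)=(0,0) → π∥ = 0+0·β ≈ 0.0000, π⊥ = 0+0·β' ≈ 0.0000 ∉ [-1.3, -0.9) ⇒ out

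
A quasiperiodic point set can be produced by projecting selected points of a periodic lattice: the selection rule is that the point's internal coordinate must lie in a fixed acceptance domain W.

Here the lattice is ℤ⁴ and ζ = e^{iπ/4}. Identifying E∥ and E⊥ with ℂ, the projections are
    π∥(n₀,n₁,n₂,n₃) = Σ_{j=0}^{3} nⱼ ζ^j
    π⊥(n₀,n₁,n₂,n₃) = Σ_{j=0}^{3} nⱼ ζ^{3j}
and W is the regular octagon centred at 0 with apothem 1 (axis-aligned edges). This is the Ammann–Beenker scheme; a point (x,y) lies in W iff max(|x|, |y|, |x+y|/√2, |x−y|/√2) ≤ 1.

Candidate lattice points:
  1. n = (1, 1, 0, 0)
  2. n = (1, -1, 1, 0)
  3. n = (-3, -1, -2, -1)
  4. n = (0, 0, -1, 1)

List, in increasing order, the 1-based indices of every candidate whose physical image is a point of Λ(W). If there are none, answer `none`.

With ζ = e^{iπ/4} the internal vectors are ζ^0,ζ^3,ζ^6,ζ^9.
candidate 1: n = (1, 1, 0, 0) → π⊥ ≈ (+0.2929, +0.7071); max(|x|,|y|,|x±y|/√2) = 0.7071 ≤ 1 ⇒ ∈ W
candidate 2: n = (1, -1, 1, 0) → π⊥ ≈ (+1.7071, -1.7071); max(|x|,|y|,|x±y|/√2) = 2.4142 > 1 ⇒ ∉ W
candidate 3: n = (-3, -1, -2, -1) → π⊥ ≈ (-3.0000, +0.5858); max(|x|,|y|,|x±y|/√2) = 3.0000 > 1 ⇒ ∉ W
candidate 4: n = (0, 0, -1, 1) → π⊥ ≈ (+0.7071, +1.7071); max(|x|,|y|,|x±y|/√2) = 1.7071 > 1 ⇒ ∉ W

1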